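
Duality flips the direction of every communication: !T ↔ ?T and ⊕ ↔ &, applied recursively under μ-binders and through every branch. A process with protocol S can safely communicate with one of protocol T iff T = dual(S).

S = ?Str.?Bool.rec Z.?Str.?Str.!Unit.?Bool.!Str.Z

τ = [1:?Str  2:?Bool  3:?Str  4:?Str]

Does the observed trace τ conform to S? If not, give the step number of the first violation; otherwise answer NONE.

@1 ?Str  ok  cont: ?Bool.rec Z.…
@2 ?Bool  ok  cont: rec Z.…
@3 ?Str  ok  cont: ?Str.!Unit.?Bool.!Str.rec Z.…
@4 ?Str  ok  cont: !Unit.?Bool.!Str.rec Z.…
all 4 steps conform

NONE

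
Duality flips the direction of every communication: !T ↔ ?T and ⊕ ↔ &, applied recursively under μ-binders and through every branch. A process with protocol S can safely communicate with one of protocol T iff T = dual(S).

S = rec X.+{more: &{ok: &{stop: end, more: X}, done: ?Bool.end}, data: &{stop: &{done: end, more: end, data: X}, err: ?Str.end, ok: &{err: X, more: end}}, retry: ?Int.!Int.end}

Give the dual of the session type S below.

rec X ↦ rec X  (rec unchanged)
  +{more,data,retry} ↦ &{more,data,retry}  (internal→external)
    • more:
      &{ok,done} ↦ +{ok,done}  (external→internal)
        • ok:
          &{stop,more} ↦ +{stop,more}  (external→internal)
            • stop:
              end ↦ end
            • more:
              X ↦ X
        • done:
          ?Bool ↦ !Bool
            end ↦ end
    • data:
      &{stop,err,ok} ↦ +{stop,err,ok}  (external→internal)
        • stop:
          &{done,more,data} ↦ +{done,more,data}  (external→internal)
            • done:
              end ↦ end
            • more:
              end ↦ end
            • data:
              X ↦ X
        • err:
          ?Str ↦ !Str
            end ↦ end
        • ok:
          &{err,more} ↦ +{err,more}  (external→internal)
            • err:
              X ↦ X
            • more:
              end ↦ end
    • retry:
      ?Int ↦ !Int
        !Int ↦ ?Int
          end ↦ end

rec X.&{more: +{ok: +{stop: end, more: X}, done: !Bool.end}, data: +{stop: +{done: end, more: end, data: X}, err: !Str.end, ok: +{err: X, more: end}}, retry: !Int.?Int.end}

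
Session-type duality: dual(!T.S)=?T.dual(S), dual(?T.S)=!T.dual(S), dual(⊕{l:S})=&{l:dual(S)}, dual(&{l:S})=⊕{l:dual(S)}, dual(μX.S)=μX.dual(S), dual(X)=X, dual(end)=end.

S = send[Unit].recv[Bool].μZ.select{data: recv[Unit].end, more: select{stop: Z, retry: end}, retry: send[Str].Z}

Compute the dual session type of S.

recv[Unit].send[Bool].μZ.offer{data: send[Unit].end, more: offer{stop: Z, retry: end}, retry: recv[Str].Z}

send[Unit] → recv[Unit]
  recv[Bool] → send[Bool]
    μZ → μZ  (binder kept)
      select{data,more,retry} → offer{data,more,retry}  (select→offer)
        [data]
          recv[Unit] → send[Unit]
            end self-dual
        [more]
          select{stop,retry} → offer{stop,retry}  (select→offer)
            [stop]
              Z self-dual
            [retry]
              end self-dual
        [retry]
          send[Str] → recv[Str]
            Z self-dual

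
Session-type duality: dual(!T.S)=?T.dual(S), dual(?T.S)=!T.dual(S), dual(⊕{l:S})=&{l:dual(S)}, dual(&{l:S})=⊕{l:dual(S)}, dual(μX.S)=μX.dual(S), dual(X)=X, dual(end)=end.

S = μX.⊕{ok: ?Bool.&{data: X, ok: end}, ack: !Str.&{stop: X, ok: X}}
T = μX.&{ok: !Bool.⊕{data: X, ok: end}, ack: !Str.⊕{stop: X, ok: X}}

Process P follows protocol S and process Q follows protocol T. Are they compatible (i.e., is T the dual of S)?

μX ‖ μX  match (rec unchanged)
  ⊕{ok,ack} ‖ &{ok,ack}  match labels match
    case ok:
      ?Bool ‖ !Bool  match
        &{data,ok} ‖ ⊕{data,ok}  match labels match
          case data:
            X ‖ X  match
          case ok:
            end ‖ end  match
    case ack:
      !Str ‖ !Str  ✗ same direction on both sides — not dual

NO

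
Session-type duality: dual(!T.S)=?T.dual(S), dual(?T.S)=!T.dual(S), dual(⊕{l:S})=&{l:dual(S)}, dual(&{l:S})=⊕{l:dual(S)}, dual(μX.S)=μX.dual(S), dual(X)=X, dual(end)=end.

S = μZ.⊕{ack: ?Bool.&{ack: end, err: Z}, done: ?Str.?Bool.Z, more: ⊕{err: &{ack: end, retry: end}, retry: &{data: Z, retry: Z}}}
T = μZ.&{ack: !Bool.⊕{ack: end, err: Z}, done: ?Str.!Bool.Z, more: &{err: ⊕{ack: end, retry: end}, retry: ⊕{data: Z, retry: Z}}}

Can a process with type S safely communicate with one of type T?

NO

μZ | μZ  match (rec unchanged)
  ⊕{ack,done,more} | &{ack,done,more}  match same labels
    case ack:
      ?Bool | !Bool  match
        &{ack,err} | ⊕{ack,err}  match same labels
          case ack:
            end | end  match
          case err:
            Z | Z  match
    case done:
      ?Str | ?Str  ✗ same direction on both sides — not dual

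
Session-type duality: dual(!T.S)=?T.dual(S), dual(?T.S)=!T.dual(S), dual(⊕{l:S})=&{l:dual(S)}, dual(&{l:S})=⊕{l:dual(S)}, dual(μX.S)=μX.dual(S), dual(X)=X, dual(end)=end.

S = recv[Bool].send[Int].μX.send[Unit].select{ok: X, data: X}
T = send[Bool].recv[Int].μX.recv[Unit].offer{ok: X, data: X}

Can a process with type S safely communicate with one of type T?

YES

recv[Bool] ‖ send[Bool]  ✓
  send[Int] ‖ recv[Int]  ✓
    μX ‖ μX  ✓ (μ self-dual)
      send[Unit] ‖ recv[Unit]  ✓
        select{ok,data} ‖ offer{ok,data}  ✓ labels match
          case ok:
            X ‖ X  ✓
          case data:
            X ‖ X  ✓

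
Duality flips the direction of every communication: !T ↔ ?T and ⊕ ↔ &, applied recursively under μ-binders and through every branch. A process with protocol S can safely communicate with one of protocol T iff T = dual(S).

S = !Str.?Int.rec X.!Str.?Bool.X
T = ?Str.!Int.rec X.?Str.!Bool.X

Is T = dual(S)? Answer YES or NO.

YES

!Str vs ?Str  match
  ?Int vs !Int  match
    rec X vs rec X  match (rec unchanged)
      !Str vs ?Str  match
        ?Bool vs !Bool  match
          X vs X  match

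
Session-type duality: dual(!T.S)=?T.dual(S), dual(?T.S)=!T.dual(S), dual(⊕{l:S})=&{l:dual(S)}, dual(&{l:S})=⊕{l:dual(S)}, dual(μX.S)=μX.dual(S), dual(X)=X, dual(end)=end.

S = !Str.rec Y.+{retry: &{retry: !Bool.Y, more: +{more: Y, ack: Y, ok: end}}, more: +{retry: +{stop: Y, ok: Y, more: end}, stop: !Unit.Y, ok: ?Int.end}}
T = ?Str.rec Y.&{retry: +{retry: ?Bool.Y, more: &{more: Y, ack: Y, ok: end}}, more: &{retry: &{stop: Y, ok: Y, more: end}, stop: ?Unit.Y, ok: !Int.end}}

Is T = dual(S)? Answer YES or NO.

YES

!Str | ?Str  match
  rec Y | rec Y  match (binder kept)
    +{retry,more} | &{retry,more}  match label sets agree
      [retry]
        &{retry,more} | +{retry,more}  match label sets agree
          [retry]
            !Bool | ?Bool  match
              Y | Y  match
          [more]
            +{more,ack,ok} | &{more,ack,ok}  match label sets agree
              [more]
                Y | Y  match
              [ack]
                Y | Y  match
              [ok]
                end | end  match
      [more]
        +{retry,stop,ok} | &{retry,stop,ok}  match label sets agree
          [retry]
            +{stop,ok,more} | &{stop,ok,more}  match label sets agree
              [stop]
                Y | Y  match
              [ok]
                Y | Y  match
              [more]
                end | end  match
          [stop]
            !Unit | ?Unit  match
              Y | Y  match
          [ok]
            ?Int | !Int  match
              end | end  match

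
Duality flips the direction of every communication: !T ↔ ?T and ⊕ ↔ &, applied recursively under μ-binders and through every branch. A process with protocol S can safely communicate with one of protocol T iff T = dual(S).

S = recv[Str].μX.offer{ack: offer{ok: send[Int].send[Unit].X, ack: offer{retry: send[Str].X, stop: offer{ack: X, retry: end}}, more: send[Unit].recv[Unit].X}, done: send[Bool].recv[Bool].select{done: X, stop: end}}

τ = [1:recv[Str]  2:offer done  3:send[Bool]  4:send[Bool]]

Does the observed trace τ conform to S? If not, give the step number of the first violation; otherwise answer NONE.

@1 recv[Str]  ✓  cont: μX.…
@2 offer done  ✓  cont: send[Bool].recv[Bool].select{done: μX.…, stop: end}
@3 send[Bool]  ✓  cont: recv[Bool].select{done: μX.…, stop: end}
@4 got send[Bool], protocol expects recv[Bool]  ✗

4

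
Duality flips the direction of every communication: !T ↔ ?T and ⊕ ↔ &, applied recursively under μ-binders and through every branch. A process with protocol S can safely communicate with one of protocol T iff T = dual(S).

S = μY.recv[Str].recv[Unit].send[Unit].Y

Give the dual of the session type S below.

μY ↦ μY  (rec unchanged)
  recv[Str] ↦ send[Str]
    recv[Unit] ↦ send[Unit]
      send[Unit] ↦ recv[Unit]
        Y self-dual

μY.send[Str].send[Unit].recv[Unit].Y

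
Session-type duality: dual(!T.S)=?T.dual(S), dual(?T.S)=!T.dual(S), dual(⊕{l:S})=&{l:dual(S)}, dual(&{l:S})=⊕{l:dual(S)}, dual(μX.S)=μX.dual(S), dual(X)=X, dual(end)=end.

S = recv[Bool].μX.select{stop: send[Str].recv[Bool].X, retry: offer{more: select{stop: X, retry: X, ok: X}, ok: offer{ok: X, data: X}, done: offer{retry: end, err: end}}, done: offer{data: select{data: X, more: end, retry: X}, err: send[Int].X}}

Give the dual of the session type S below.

recv[Bool] → send[Bool]
  μX → μX  (μ self-dual)
    select{stop,retry,done} → offer{stop,retry,done}  (⊕→&)
      [stop]
        send[Str] → recv[Str]
          recv[Bool] → send[Bool]
            X self-dual
      [retry]
        offer{more,ok,done} → select{more,ok,done}  (offer→select)
          [more]
            select{stop,retry,ok} → offer{stop,retry,ok}  (⊕→&)
              [stop]
                X self-dual
              [retry]
                X self-dual
              [ok]
                X self-dual
          [ok]
            offer{ok,data} → select{ok,data}  (offer→select)
              [ok]
                X self-dual
              [data]
                X self-dual
          [done]
            offer{retry,err} → select{retry,err}  (offer→select)
              [retry]
                end self-dual
              [err]
                end self-dual
      [done]
        offer{data,err} → select{data,err}  (offer→select)
          [data]
            select{data,more,retry} → offer{data,more,retry}  (⊕→&)
              [data]
                X self-dual
              [more]
                end self-dual
              [retry]
                X self-dual
          [err]
            send[Int] → recv[Int]
              X self-dual

send[Bool].μX.offer{stop: recv[Str].send[Bool].X, retry: select{more: offer{stop: X, retry: X, ok: X}, ok: select{ok: X, data: X}, done: select{retry: end, err: end}}, done: select{data: offer{data: X, more: end, retry: X}, err: recv[Int].X}}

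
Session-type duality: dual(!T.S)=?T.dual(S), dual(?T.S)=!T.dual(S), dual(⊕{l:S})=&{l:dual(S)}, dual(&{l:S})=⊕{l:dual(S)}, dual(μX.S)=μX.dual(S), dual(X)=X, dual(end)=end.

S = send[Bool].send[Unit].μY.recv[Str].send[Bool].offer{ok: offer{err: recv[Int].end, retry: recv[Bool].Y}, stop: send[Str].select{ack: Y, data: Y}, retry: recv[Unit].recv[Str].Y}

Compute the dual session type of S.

recv[Bool].recv[Unit].μY.send[Str].recv[Bool].select{ok: select{err: send[Int].end, retry: send[Bool].Y}, stop: recv[Str].offer{ack: Y, data: Y}, retry: send[Unit].send[Str].Y}

send[Bool] ↦ recv[Bool]
  send[Unit] ↦ recv[Unit]
    μY ↦ μY  (binder kept)
      recv[Str] ↦ send[Str]
        send[Bool] ↦ recv[Bool]
          offer{ok,stop,retry} ↦ select{ok,stop,retry}  (external→internal)
            [ok]
              offer{err,retry} ↦ select{err,retry}  (external→internal)
                [err]
                  recv[Int] ↦ send[Int]
                    dual(end) = end
                [retry]
                  recv[Bool] ↦ send[Bool]
                    dual(Y) = Y
            [stop]
              send[Str] ↦ recv[Str]
                select{ack,data} ↦ offer{ack,data}  (select→offer)
                  [ack]
                    dual(Y) = Y
                  [data]
                    dual(Y) = Y
            [retry]
              recv[Unit] ↦ send[Unit]
                recv[Str] ↦ send[Str]
                  dual(Y) = Y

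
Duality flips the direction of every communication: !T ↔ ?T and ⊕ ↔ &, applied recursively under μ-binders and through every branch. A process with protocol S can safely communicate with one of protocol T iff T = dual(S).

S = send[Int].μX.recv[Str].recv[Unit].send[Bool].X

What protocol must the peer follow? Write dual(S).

send[Int] = recv[Int]
  μX = μX  (μ self-dual)
    recv[Str] = send[Str]
      recv[Unit] = send[Unit]
        send[Bool] = recv[Bool]
          dual(X) = X

recv[Int].μX.send[Str].send[Unit].recv[Bool].X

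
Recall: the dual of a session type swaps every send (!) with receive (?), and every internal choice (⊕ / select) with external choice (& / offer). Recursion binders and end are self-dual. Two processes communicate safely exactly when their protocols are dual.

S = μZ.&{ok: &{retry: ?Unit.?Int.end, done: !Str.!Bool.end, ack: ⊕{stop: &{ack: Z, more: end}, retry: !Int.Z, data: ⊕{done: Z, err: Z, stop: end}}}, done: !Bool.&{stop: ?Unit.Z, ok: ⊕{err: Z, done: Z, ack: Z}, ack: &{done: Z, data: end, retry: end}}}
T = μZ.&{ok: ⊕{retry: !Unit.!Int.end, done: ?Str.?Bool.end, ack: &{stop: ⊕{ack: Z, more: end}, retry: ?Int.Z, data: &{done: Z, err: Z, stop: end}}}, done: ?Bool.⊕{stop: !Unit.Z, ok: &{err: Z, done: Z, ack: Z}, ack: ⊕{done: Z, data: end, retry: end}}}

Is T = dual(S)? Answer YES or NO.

NO

μZ | μZ  ok (rec unchanged)
  &{ok,done} | &{ok,done}  ✗ choice polarity not flipped — not dual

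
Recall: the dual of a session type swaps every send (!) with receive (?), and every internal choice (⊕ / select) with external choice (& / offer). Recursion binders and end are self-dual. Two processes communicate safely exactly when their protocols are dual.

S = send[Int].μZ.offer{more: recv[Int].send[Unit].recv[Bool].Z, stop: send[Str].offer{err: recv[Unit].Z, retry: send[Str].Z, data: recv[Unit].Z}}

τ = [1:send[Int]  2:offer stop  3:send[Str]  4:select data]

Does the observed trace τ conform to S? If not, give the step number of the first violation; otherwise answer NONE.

4

step 1: send[Int]  match  cont: μZ.…
step 2: offer stop  match  cont: send[Str].offer{err: recv[Unit].μZ.…, retry: send[Str].μZ.…, data: recv[Unit].μZ.…}
step 3: send[Str]  match  cont: offer{err: recv[Unit].μZ.…, retry: send[Str].μZ.…, data: recv[Unit].μZ.…}
step 4: got select data, protocol expects offer err or offer retry or offer data  ✗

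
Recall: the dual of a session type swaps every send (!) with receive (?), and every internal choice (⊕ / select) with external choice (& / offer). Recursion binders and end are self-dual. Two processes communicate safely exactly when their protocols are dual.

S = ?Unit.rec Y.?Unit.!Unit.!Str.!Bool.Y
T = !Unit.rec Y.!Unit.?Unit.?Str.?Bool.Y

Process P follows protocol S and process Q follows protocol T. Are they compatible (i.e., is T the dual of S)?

YES

?Unit | !Unit  ok
  rec Y | rec Y  ok (rec unchanged)
    ?Unit | !Unit  ok
      !Unit | ?Unit  ok
        !Str | ?Str  ok
          !Bool | ?Bool  ok
            Y | Y  ok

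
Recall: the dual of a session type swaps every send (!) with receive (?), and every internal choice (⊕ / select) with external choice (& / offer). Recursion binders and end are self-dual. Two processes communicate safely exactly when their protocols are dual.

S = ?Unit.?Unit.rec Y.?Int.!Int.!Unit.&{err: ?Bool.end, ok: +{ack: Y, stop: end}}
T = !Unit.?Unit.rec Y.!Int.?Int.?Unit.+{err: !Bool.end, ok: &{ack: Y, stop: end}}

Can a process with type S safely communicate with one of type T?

NO

?Unit vs !Unit  match
  ?Unit vs ?Unit  ✗ same direction on both sides — not dual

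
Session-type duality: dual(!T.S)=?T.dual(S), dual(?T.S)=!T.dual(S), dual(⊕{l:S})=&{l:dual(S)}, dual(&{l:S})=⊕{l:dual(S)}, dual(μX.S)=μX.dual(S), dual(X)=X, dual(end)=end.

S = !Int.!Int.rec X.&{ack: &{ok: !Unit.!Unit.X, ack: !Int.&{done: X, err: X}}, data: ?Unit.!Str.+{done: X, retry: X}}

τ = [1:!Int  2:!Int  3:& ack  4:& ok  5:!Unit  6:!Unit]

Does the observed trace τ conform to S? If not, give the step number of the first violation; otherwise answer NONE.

[1] !Int  ok  now at !Int.rec X.…
[2] !Int  ok  now at rec X.…
[3] & ack  ok  now at &{ok: !Unit.!Unit.rec X.…, ack: !Int.&{done: rec X.…, err: rec X.…}}
[4] & ok  ok  now at !Unit.!Unit.rec X.…
[5] !Unit  ok  now at !Unit.rec X.…
[6] !Unit  ok  now at rec X.…
trace exhausted — no violation

NONE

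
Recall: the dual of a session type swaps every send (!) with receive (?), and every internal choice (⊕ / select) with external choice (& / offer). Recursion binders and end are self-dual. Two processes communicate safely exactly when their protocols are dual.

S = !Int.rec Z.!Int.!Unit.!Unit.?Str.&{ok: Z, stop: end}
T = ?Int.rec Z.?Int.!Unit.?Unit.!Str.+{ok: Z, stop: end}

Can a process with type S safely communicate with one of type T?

!Int ‖ ?Int  match
  rec Z ‖ rec Z  match (μ self-dual)
    !Int ‖ ?Int  match
      !Unit ‖ !Unit  ✗ same direction on both sides — not dual

NO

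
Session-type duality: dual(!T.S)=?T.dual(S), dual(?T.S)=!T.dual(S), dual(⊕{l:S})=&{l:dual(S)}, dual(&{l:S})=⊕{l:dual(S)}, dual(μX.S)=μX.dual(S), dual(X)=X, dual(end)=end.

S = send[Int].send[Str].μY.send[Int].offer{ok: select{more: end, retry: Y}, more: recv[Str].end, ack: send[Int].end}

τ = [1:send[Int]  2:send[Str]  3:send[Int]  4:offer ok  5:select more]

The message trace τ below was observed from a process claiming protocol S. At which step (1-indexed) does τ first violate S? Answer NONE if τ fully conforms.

[1] send[Int]  match  state: send[Str].μY.…
[2] send[Str]  match  state: μY.…
[3] send[Int]  match  state: offer{ok: select{more: end, retry: μY.…}, more: recv[Str].end, ack: send[Int].end}
[4] offer ok  match  state: select{more: end, retry: μY.…}
[5] select more  match  state: end
all 5 steps conform

NONE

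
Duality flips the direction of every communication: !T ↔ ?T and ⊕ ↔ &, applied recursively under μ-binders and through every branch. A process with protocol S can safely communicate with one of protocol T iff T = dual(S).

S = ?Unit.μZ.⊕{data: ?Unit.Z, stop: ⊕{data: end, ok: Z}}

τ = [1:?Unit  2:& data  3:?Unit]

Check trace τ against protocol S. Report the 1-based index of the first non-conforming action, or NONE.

@1 ?Unit  ok  state: μZ.…
@2 got & data, protocol expects ⊕ data or ⊕ stop  ✗

2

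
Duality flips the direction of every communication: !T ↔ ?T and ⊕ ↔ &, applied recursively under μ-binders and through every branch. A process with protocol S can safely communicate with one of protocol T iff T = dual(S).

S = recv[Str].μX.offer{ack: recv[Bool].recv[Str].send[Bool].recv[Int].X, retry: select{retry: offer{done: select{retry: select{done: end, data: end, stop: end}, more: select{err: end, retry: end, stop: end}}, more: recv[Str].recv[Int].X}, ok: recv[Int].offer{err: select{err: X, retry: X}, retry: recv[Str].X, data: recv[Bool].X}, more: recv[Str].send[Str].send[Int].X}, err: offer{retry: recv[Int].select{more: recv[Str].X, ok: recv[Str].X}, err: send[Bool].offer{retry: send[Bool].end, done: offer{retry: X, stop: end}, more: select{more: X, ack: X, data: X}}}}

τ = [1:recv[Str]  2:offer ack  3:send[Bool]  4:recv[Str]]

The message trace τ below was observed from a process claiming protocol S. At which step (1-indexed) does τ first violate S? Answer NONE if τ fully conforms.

3

step 1: recv[Str]  ok  residual = μX.…
step 2: offer ack  ok  residual = recv[Bool].recv[Str].send[Bool].recv[Int].μX.…
step 3: got send[Bool], protocol expects recv[Bool]  ✗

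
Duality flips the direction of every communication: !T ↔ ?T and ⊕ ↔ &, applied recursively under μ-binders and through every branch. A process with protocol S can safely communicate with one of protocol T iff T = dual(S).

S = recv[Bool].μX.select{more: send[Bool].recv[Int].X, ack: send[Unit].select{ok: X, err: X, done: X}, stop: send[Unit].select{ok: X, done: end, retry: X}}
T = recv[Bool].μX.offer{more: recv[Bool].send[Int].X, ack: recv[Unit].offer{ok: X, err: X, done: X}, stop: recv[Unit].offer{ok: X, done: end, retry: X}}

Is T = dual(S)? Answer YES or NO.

recv[Bool] vs recv[Bool]  ✗ same direction on both sides — not dual

NO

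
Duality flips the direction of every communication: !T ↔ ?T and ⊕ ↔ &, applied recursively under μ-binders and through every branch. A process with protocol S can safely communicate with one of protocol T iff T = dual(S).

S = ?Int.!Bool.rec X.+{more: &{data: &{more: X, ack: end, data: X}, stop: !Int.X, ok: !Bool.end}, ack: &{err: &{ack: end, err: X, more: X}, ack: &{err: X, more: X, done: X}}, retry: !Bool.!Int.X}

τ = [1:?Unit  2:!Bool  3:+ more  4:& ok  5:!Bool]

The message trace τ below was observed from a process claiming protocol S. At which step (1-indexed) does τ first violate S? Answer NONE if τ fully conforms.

1

[1] got ?Unit, protocol expects ?Int  ✗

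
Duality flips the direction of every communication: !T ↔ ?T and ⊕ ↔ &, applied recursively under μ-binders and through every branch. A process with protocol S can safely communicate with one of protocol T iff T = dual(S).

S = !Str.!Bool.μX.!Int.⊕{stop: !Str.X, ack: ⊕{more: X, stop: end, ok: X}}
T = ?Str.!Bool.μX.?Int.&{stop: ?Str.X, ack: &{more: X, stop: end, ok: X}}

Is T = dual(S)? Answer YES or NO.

NO

!Str ‖ ?Str  ✓
  !Bool ‖ !Bool  ✗ same direction on both sides — not dual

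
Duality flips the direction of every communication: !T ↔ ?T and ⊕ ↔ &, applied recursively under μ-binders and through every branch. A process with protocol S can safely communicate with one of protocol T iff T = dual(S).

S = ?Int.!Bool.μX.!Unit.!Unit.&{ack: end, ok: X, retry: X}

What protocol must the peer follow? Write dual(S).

!Int.?Bool.μX.?Unit.?Unit.⊕{ack: end, ok: X, retry: X}

?Int ↦ !Int
  !Bool ↦ ?Bool
    μX ↦ μX  (μ self-dual)
      !Unit ↦ ?Unit
        !Unit ↦ ?Unit
          &{ack,ok,retry} ↦ ⊕{ack,ok,retry}  (&→⊕)
            • ack:
              dual(end) = end
            • ok:
              dual(X) = X
            • retry:
              dual(X) = X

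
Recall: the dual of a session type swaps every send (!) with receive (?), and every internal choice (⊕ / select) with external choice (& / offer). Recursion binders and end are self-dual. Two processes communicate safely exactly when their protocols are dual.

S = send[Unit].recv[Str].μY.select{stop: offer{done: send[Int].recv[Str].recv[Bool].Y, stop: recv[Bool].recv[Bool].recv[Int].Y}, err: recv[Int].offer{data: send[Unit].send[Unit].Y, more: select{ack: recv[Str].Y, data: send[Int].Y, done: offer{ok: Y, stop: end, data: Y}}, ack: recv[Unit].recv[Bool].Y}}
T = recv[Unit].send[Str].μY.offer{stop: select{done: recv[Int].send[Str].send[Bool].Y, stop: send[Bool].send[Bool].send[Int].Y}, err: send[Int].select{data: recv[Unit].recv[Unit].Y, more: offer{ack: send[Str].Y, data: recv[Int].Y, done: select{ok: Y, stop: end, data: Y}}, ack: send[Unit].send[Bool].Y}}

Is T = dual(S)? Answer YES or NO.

YES

send[Unit] ‖ recv[Unit]  ✓
  recv[Str] ‖ send[Str]  ✓
    μY ‖ μY  ✓ (μ self-dual)
      select{stop,err} ‖ offer{stop,err}  ✓ labels match
        • stop:
          offer{done,stop} ‖ select{done,stop}  ✓ labels match
            • done:
              send[Int] ‖ recv[Int]  ✓
                recv[Str] ‖ send[Str]  ✓
                  recv[Bool] ‖ send[Bool]  ✓
                    Y ‖ Y  ✓
            • stop:
              recv[Bool] ‖ send[Bool]  ✓
                recv[Bool] ‖ send[Bool]  ✓
                  recv[Int] ‖ send[Int]  ✓
                    Y ‖ Y  ✓
        • err:
          recv[Int] ‖ send[Int]  ✓
            offer{data,more,ack} ‖ select{data,more,ack}  ✓ labels match
              • data:
                send[Unit] ‖ recv[Unit]  ✓
                  send[Unit] ‖ recv[Unit]  ✓
                    Y ‖ Y  ✓
              • more:
                select{ack,data,done} ‖ offer{ack,data,done}  ✓ labels match
                  • ack:
                    recv[Str] ‖ send[Str]  ✓
                      Y ‖ Y  ✓
                  • data:
                    send[Int] ‖ recv[Int]  ✓
                      Y ‖ Y  ✓
                  • done:
                    offer{ok,stop,data} ‖ select{ok,stop,data}  ✓ labels match
                      • ok:
                        Y ‖ Y  ✓
                      • stop:
                        end ‖ end  ✓
                      • data:
                        Y ‖ Y  ✓
              • ack:
                recv[Unit] ‖ send[Unit]  ✓
                  recv[Bool] ‖ send[Bool]  ✓
                    Y ‖ Y  ✓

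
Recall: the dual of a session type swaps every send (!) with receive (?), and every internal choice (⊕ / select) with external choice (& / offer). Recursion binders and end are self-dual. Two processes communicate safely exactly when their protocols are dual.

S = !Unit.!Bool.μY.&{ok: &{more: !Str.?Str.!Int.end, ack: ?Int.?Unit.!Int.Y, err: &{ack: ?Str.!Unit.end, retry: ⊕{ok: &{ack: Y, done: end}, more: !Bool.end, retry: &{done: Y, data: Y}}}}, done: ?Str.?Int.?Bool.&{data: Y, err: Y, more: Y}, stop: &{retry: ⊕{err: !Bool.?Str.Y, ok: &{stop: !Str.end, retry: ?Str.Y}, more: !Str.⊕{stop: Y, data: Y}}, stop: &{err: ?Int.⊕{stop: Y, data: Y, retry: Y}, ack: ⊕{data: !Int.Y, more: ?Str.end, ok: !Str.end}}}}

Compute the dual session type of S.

!Unit = ?Unit
  !Bool = ?Bool
    μY = μY  (rec unchanged)
      &{ok,done,stop} = ⊕{ok,done,stop}  (offer→select)
        [ok]
          &{more,ack,err} = ⊕{more,ack,err}  (offer→select)
            [more]
              !Str = ?Str
                ?Str = !Str
                  !Int = ?Int
                    end self-dual
            [ack]
              ?Int = !Int
                ?Unit = !Unit
                  !Int = ?Int
                    Y self-dual
            [err]
              &{ack,retry} = ⊕{ack,retry}  (offer→select)
                [ack]
                  ?Str = !Str
                    !Unit = ?Unit
                      end self-dual
                [retry]
                  ⊕{ok,more,retry} = &{ok,more,retry}  (⊕→&)
                    [ok]
                      &{ack,done} = ⊕{ack,done}  (offer→select)
                        [ack]
                          Y self-dual
                        [done]
                          end self-dual
                    [more]
                      !Bool = ?Bool
                        end self-dual
                    [retry]
                      &{done,data} = ⊕{done,data}  (offer→select)
                        [done]
                          Y self-dual
                        [data]
                          Y self-dual
        [done]
          ?Str = !Str
            ?Int = !Int
              ?Bool = !Bool
                &{data,err,more} = ⊕{data,err,more}  (offer→select)
                  [data]
                    Y self-dual
                  [err]
                    Y self-dual
                  [more]
                    Y self-dual
        [stop]
          &{retry,stop} = ⊕{retry,stop}  (offer→select)
            [retry]
              ⊕{err,ok,more} = &{err,ok,more}  (⊕→&)
                [err]
                  !Bool = ?Bool
                    ?Str = !Str
                      Y self-dual
                [ok]
                  &{stop,retry} = ⊕{stop,retry}  (offer→select)
                    [stop]
                      !Str = ?Str
                        end self-dual
                    [retry]
                      ?Str = !Str
                        Y self-dual
                [more]
                  !Str = ?Str
                    ⊕{stop,data} = &{stop,data}  (⊕→&)
                      [stop]
                        Y self-dual
                      [data]
                        Y self-dual
            [stop]
              &{err,ack} = ⊕{err,ack}  (offer→select)
                [err]
                  ?Int = !Int
                    ⊕{stop,data,retry} = &{stop,data,retry}  (⊕→&)
                      [stop]
                        Y self-dual
                      [data]
                        Y self-dual
                      [retry]
                        Y self-dual
                [ack]
                  ⊕{data,more,ok} = &{data,more,ok}  (⊕→&)
                    [data]
                      !Int = ?Int
                        Y self-dual
                    [more]
                      ?Str = !Str
                        end self-dual
                    [ok]
                      !Str = ?Str
                        end self-dual

?Unit.?Bool.μY.⊕{ok: ⊕{more: ?Str.!Str.?Int.end, ack: !Int.!Unit.?Int.Y, err: ⊕{ack: !Str.?Unit.end, retry: &{ok: ⊕{ack: Y, done: end}, more: ?Bool.end, retry: ⊕{done: Y, data: Y}}}}, done: !Str.!Int.!Bool.⊕{data: Y, err: Y, more: Y}, stop: ⊕{retry: &{err: ?Bool.!Str.Y, ok: ⊕{stop: ?Str.end, retry: !Str.Y}, more: ?Str.&{stop: Y, data: Y}}, stop: ⊕{err: !Int.&{stop: Y, data: Y, retry: Y}, ack: &{data: ?Int.Y, more: !Str.end, ok: ?Str.end}}}}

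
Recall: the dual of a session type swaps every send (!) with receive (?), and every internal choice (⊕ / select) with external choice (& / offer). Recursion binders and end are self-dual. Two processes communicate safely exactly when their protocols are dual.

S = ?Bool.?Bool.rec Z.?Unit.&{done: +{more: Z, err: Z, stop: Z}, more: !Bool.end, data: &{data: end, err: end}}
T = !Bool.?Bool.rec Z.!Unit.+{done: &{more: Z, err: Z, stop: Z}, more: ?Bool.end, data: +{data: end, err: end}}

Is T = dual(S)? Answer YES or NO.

?Bool ‖ !Bool  ok
  ?Bool ‖ ?Bool  ✗ same direction on both sides — not dual

NO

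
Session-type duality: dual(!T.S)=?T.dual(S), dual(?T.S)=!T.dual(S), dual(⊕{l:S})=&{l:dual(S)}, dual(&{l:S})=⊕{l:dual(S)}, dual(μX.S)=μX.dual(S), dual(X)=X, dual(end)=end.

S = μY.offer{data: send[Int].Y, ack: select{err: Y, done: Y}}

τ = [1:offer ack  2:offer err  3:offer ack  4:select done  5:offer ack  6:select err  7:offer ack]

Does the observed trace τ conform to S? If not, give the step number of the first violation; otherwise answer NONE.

@1 offer ack  ✓  now at select{err: μY.…, done: μY.…}
@2 got offer err, protocol expects select err or select done  ✗

2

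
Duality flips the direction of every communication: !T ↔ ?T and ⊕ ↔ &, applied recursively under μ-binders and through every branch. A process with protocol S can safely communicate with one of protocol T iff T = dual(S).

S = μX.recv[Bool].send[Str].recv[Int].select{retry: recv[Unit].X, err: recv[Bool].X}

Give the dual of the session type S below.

μX ↦ μX  (μ self-dual)
  recv[Bool] ↦ send[Bool]
    send[Str] ↦ recv[Str]
      recv[Int] ↦ send[Int]
        select{retry,err} ↦ offer{retry,err}  (internal→external)
          case retry:
            recv[Unit] ↦ send[Unit]
              X ↦ X
          case err:
            recv[Bool] ↦ send[Bool]
              X ↦ X

μX.send[Bool].recv[Str].send[Int].offer{retry: send[Unit].X, err: send[Bool].X}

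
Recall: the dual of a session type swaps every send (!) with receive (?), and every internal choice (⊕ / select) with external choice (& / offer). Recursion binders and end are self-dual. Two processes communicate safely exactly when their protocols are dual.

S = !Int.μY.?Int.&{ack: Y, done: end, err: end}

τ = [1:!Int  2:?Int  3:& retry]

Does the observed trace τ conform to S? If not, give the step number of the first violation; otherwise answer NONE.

[1] !Int  match  now at μY.…
[2] ?Int  match  now at &{ack: μY.…, done: end, err: end}
[3] got & retry, protocol expects & ack or & done or & err  ✗

3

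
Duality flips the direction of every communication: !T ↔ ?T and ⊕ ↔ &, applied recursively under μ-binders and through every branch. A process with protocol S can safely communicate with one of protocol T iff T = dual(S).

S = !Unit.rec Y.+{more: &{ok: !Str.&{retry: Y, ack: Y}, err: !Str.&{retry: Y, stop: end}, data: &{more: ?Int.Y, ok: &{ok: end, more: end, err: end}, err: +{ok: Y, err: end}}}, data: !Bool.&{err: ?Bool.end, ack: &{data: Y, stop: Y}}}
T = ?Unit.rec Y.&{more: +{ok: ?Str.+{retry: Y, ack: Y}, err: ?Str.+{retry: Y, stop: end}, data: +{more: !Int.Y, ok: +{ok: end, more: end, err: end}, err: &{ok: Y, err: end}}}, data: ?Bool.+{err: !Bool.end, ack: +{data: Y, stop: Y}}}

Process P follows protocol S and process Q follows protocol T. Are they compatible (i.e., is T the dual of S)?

YES

!Unit ‖ ?Unit  ✓
  rec Y ‖ rec Y  ✓ (rec unchanged)
    +{more,data} ‖ &{more,data}  ✓ label sets agree
      case more:
        &{ok,err,data} ‖ +{ok,err,data}  ✓ label sets agree
          case ok:
            !Str ‖ ?Str  ✓
              &{retry,ack} ‖ +{retry,ack}  ✓ label sets agree
                case retry:
                  Y ‖ Y  ✓
                case ack:
                  Y ‖ Y  ✓
          case err:
            !Str ‖ ?Str  ✓
              &{retry,stop} ‖ +{retry,stop}  ✓ label sets agree
                case retry:
                  Y ‖ Y  ✓
                case stop:
                  end ‖ end  ✓
          case data:
            &{more,ok,err} ‖ +{more,ok,err}  ✓ label sets agree
              case more:
                ?Int ‖ !Int  ✓
                  Y ‖ Y  ✓
              case ok:
                &{ok,more,err} ‖ +{ok,more,err}  ✓ label sets agree
                  case ok:
                    end ‖ end  ✓
                  case more:
                    end ‖ end  ✓
                  case err:
                    end ‖ end  ✓
              case err:
                +{ok,err} ‖ &{ok,err}  ✓ label sets agree
                  case ok:
                    Y ‖ Y  ✓
                  case err:
                    end ‖ end  ✓
      case data:
        !Bool ‖ ?Bool  ✓
          &{err,ack} ‖ +{err,ack}  ✓ label sets agree
            case err:
              ?Bool ‖ !Bool  ✓
                end ‖ end  ✓
            case ack:
              &{data,stop} ‖ +{data,stop}  ✓ label sets agree
                case data:
                  Y ‖ Y  ✓
                case stop:
                  Y ‖ Y  ✓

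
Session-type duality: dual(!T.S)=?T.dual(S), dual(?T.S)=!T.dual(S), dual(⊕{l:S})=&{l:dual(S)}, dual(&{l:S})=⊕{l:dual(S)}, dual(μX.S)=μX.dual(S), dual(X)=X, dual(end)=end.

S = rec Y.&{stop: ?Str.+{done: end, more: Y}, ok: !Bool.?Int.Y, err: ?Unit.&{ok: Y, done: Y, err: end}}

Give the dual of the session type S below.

rec Y.+{stop: !Str.&{done: end, more: Y}, ok: ?Bool.!Int.Y, err: !Unit.+{ok: Y, done: Y, err: end}}

rec Y → rec Y  (μ self-dual)
  &{stop,ok,err} → +{stop,ok,err}  (external→internal)
    • stop:
      ?Str → !Str
        +{done,more} → &{done,more}  (internal→external)
          • done:
            end self-dual
          • more:
            Y self-dual
    • ok:
      !Bool → ?Bool
        ?Int → !Int
          Y self-dual
    • err:
      ?Unit → !Unit
        &{ok,done,err} → +{ok,done,err}  (external→internal)
          • ok:
            Y self-dual
          • done:
            Y self-dual
          • err:
            end self-dual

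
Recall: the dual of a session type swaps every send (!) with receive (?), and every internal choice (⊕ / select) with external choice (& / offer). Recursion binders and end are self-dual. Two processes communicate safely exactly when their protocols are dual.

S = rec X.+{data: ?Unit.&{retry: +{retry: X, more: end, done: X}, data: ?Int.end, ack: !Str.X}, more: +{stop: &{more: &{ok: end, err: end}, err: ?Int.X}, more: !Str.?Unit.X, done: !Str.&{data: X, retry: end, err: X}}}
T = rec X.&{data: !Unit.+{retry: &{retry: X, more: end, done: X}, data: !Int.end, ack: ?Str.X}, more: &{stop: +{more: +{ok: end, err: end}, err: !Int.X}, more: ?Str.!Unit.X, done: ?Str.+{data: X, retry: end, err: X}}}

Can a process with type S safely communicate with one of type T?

rec X ‖ rec X  ✓ (rec unchanged)
  +{data,more} ‖ &{data,more}  ✓ labels match
    [data]
      ?Unit ‖ !Unit  ✓
        &{retry,data,ack} ‖ +{retry,data,ack}  ✓ labels match
          [retry]
            +{retry,more,done} ‖ &{retry,more,done}  ✓ labels match
              [retry]
                X ‖ X  ✓
              [more]
                end ‖ end  ✓
              [done]
                X ‖ X  ✓
          [data]
            ?Int ‖ !Int  ✓
              end ‖ end  ✓
          [ack]
            !Str ‖ ?Str  ✓
              X ‖ X  ✓
    [more]
      +{stop,more,done} ‖ &{stop,more,done}  ✓ labels match
        [stop]
          &{more,err} ‖ +{more,err}  ✓ labels match
            [more]
              &{ok,err} ‖ +{ok,err}  ✓ labels match
                [ok]
                  end ‖ end  ✓
                [err]
                  end ‖ end  ✓
            [err]
              ?Int ‖ !Int  ✓
                X ‖ X  ✓
        [more]
          !Str ‖ ?Str  ✓
            ?Unit ‖ !Unit  ✓
              X ‖ X  ✓
        [done]
          !Str ‖ ?Str  ✓
            &{data,retry,err} ‖ +{data,retry,err}  ✓ labels match
              [data]
                X ‖ X  ✓
              [retry]
                end ‖ end  ✓
              [err]
                X ‖ X  ✓

YES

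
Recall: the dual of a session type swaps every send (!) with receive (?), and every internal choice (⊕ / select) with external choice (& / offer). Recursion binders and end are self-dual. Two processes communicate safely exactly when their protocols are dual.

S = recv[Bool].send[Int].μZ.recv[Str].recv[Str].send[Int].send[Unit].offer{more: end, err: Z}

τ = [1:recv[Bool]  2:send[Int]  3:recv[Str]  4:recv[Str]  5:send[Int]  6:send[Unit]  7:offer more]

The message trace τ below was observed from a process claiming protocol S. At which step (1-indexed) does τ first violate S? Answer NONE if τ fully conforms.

NONE

@1 recv[Bool]  ✓  residual = send[Int].μZ.…
@2 send[Int]  ✓  residual = μZ.…
@3 recv[Str]  ✓  residual = recv[Str].send[Int].send[Unit].offer{more: end, err: μZ.…}
@4 recv[Str]  ✓  residual = send[Int].send[Unit].offer{more: end, err: μZ.…}
@5 send[Int]  ✓  residual = send[Unit].offer{more: end, err: μZ.…}
@6 send[Unit]  ✓  residual = offer{more: end, err: μZ.…}
@7 offer more  ✓  residual = end
trace exhausted — no violation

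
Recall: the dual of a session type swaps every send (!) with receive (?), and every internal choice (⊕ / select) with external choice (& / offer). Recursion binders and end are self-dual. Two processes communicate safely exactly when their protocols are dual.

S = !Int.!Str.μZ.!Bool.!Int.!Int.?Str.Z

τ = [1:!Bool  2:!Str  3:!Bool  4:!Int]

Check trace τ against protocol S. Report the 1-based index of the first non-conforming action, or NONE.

[1] got !Bool, protocol expects !Int  ✗

1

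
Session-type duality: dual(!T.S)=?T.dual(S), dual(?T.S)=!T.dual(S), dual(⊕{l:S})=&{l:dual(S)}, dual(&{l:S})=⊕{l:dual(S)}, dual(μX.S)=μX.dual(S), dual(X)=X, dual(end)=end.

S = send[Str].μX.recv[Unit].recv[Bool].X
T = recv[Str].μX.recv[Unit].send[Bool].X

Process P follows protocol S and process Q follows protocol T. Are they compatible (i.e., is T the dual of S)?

send[Str] | recv[Str]  ✓
  μX | μX  ✓ (rec unchanged)
    recv[Unit] | recv[Unit]  ✗ same direction on both sides — not dual

NO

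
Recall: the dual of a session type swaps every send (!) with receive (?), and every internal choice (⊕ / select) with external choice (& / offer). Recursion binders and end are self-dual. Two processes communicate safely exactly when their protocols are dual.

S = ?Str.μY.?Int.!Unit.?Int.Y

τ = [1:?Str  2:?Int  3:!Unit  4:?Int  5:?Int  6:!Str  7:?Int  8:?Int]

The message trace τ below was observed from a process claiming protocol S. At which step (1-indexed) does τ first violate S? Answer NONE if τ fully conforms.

[1] ?Str  ok  now at μY.…
[2] ?Int  ok  now at !Unit.?Int.μY.…
[3] !Unit  ok  now at ?Int.μY.…
[4] ?Int  ok  now at μY.…
[5] ?Int  ok  now at !Unit.?Int.μY.…
[6] got !Str, protocol expects !Unit  ✗

6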